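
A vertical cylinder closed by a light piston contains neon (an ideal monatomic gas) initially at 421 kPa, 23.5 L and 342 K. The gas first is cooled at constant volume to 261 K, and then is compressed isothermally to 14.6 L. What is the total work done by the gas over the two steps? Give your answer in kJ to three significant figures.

W_total ≈ -3.59 kJ

Step 1 (isochoric): W = 0 (constant volume).
After step 1: P = 321.3 kPa (V unchanged).
Step 2 (isothermal): W = P₁V₁ ln(V₂/V₁) = (7550) ln(14.6/23.5) = -3594 J.
W_total = 0 − 3594 = -3594 J.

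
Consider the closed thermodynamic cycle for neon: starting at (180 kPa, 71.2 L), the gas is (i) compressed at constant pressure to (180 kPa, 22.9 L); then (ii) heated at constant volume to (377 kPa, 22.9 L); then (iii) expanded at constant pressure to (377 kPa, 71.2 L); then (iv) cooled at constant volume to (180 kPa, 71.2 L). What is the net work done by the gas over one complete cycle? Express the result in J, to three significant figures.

W_net ≈ 9520 J

Constant-volume legs do no work.
W(i) = (180)(22.9 − 71.2) = -8694 J; W(iii) = (377)(71.2 − 22.9) = 18209 J.
W_net = -8694 + 18209 = 9515 J (the clockwise enclosed area).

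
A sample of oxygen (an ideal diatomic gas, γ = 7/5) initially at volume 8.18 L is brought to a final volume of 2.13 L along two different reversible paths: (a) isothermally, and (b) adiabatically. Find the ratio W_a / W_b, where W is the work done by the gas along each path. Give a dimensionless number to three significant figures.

W_a / W_b ≈ 0.755

Path (a) isothermal: W = P₁V₁ ln(V₂/V₁) → W_a/(P₁V₁) = -1.346.
Path (b) adiabatic: W = P₁V₁(1 − (V₁/V₂)^(γ−1))/(γ−1) → W_b/(P₁V₁) = -1.782.
W_a / W_b = -1.346 / -1.782 = 0.7549.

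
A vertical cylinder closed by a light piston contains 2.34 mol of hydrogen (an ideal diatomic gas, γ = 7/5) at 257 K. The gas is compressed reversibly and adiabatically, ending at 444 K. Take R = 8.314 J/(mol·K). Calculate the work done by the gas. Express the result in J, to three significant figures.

W ≈ -9100 J

Adiabatic ⇒ Q = 0, so W_by = −ΔU = nCᵥ(T₁ − T₂).
Cᵥ = 5R/2 = 20.79 J/(mol·K).
W = (2.34)(20.79)(257 − 444) = -9095 J.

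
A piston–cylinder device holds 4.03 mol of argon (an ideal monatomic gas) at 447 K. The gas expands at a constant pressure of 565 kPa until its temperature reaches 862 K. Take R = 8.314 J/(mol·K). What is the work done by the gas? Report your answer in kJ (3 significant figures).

Isobaric: W = P ΔV = nR ΔT.
W = (4.03)(8.314)(862 − 447) = 13905 J.

W ≈ 13.9 kJ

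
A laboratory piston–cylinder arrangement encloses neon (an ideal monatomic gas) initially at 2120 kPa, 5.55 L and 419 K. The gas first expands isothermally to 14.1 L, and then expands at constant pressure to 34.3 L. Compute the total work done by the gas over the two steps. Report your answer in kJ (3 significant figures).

Step 1 (isothermal): W = P₁V₁ ln(V₂/V₁) = (11766) ln(14.1/5.55) = 10970 J.
After step 1: P = 834.5 kPa, V = 14.1 L, T = 419 K.
Step 2 (isobaric): W = PΔV = (834.5 kPa)(34.3 − 14.1 L) = 16856 J.
W_total = 10970 + 16856 = 27827 J.

W_total ≈ 27.8 kJ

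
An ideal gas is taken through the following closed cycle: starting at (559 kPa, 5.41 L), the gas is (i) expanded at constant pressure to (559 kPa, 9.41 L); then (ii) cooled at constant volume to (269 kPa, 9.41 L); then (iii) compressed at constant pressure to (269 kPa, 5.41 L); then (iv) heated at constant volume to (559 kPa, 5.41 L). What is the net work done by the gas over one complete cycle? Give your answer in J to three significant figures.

W_net ≈ 1160 J

Constant-volume legs do no work.
W(i) = (559)(9.41 − 5.41) = 2236 J; W(iii) = (269)(5.41 − 9.41) = -1076 J.
W_net = 2236 − 1076 = 1160 J (the clockwise enclosed area).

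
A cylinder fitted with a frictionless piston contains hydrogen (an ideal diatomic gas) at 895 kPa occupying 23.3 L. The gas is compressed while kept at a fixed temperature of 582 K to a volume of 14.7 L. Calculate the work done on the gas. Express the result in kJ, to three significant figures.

Isothermal: W = nRT ln(V₂/V₁) = P₁V₁ ln(V₂/V₁).
P₁V₁ = (895 kPa)(23.3 L) = 20854 J.
W = 20854 × ln(14.7/23.3) = 20854 × -0.4606
W_by_gas = -9605 J; work on gas = −W_by = 9605 J.

W ≈ 9.61 kJ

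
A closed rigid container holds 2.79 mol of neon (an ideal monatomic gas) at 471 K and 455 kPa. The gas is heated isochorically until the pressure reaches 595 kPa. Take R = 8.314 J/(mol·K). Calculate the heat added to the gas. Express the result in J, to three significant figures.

Constant volume ⇒ W = 0, so Q = ΔU = nCᵥΔT with Cᵥ = 3R/2 = 12.47 J/(mol·K).
At constant V, T₂/T₁ = P₂/P₁ ⇒ ΔT = T₁(P₂/P₁ − 1) = 471·(595/455 − 1) = 144.9 K.
ΔU = (2.79)(12.47)(144.9) = 5042 J.

Q ≈ 5040 J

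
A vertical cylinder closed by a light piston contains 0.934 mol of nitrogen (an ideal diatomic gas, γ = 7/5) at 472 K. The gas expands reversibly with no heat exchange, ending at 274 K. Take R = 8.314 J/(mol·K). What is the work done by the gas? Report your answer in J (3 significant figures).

W ≈ 3840 J

Adiabatic ⇒ Q = 0, so W_by = −ΔU = nCᵥ(T₁ − T₂).
Cᵥ = 5R/2 = 20.79 J/(mol·K).
W = (0.934)(20.79)(472 − 274) = 3844 J.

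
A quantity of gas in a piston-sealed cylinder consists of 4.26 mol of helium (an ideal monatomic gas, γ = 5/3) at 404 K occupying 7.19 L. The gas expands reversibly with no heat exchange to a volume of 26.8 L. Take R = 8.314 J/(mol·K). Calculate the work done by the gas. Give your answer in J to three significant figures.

Adiabatic: TV^(γ−1) = const with γ = 5/3.
T₂ = T₁ (V₁/V₂)^(γ−1) = 404 × (7.19/26.8)^0.667 = 404 × 0.416 = 168.1 K.
W_by = nCᵥ(T₁ − T₂) = (4.26)(12.47)(404 − 168.1) = 12535 J.

W ≈ 12500 J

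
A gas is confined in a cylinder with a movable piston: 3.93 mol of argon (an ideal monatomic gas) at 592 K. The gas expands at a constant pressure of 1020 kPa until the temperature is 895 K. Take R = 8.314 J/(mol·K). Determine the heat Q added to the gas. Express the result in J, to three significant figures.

Q ≈ 24800 J

Isobaric: W = nRΔT = (3.93)(8.314)(303) = 9900 J.
ΔU = nCᵥΔT with Cᵥ = 3R/2: ΔU = (3.93)(12.47)(303) = 14850 J.
Q = ΔU + W = 14850 + 9900 = 24751 J.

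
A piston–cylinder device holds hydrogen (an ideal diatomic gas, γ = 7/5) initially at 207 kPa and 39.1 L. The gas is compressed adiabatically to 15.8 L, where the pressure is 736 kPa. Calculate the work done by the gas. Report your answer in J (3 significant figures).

Adiabatic: W = (P₁V₁ − P₂V₂)/(γ − 1) with γ = 7/5.
P₁V₁ = 8094 J, P₂V₂ = 11629 J.
W = (8094 − 11629) / 0.4 = -8838 J.

W ≈ -8840 J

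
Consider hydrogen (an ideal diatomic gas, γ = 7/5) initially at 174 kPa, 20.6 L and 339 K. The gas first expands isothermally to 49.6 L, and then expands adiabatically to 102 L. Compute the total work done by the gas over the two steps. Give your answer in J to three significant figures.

Step 1 (isothermal): W = P₁V₁ ln(V₂/V₁) = (3584) ln(49.6/20.6) = 3150 J.
After step 1: P = 72.27 kPa, V = 49.6 L, T = 339 K.
Step 2 (adiabatic): W = (P₁V₁ − P₂V₂)/(γ−1) = (3584 − 2686)/0.4 = 2245 J.
W_total = 3150 + 2245 = 5395 J.

W_total ≈ 5390 J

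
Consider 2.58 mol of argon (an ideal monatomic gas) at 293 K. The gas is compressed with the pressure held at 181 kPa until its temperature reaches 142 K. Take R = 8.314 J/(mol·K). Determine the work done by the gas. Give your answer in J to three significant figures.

Isobaric: W = P ΔV = nR ΔT.
W = (2.58)(8.314)(142 − 293) = -3239 J.

W ≈ -3240 J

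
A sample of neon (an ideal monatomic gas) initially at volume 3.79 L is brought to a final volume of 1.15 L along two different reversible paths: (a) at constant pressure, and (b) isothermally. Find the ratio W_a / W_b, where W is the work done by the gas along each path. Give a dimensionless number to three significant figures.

W_a / W_b ≈ 0.584

Path (a) isobaric: W = P₁(V₂ − V₁) → W_a/(P₁V₁) = -0.6966.
Path (b) isothermal: W = P₁V₁ ln(V₂/V₁) → W_b/(P₁V₁) = -1.193.
W_a / W_b = -0.6966 / -1.193 = 0.5841.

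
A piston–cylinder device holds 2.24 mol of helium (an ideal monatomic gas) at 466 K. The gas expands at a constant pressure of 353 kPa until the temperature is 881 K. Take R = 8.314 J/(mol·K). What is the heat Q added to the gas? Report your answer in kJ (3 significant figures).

Isobaric: W = nRΔT = (2.24)(8.314)(415) = 7729 J.
ΔU = nCᵥΔT with Cᵥ = 3R/2: ΔU = (2.24)(12.47)(415) = 11593 J.
Q = ΔU + W = 11593 + 7729 = 19322 J.

Q ≈ 19.3 kJ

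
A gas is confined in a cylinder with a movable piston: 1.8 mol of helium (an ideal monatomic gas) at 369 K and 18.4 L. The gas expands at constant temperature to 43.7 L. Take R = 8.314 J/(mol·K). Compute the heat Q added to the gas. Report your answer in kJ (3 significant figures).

Isothermal ⇒ ΔU = 0, so Q = W = nRT ln(V₂/V₁).
Q = (1.8)(8.314)(369) ln(43.7/18.4) = 5522 × 0.865 = 4777 J.

Q ≈ 4.78 kJ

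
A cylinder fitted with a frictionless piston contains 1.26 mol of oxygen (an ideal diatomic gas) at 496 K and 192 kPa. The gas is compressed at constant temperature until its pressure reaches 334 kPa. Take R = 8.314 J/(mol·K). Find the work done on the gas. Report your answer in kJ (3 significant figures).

W ≈ 2.88 kJ

Isothermal process: W = nRT ln(V₂/V₁) = nRT ln(P₁/P₂).
W = (1.26)(8.314)(496) × ln(192/334)
  = 5196 × ln(0.5749) = 5196 × -0.5536
W_by_gas = -2877 J; work on gas = −W_by = 2877 J.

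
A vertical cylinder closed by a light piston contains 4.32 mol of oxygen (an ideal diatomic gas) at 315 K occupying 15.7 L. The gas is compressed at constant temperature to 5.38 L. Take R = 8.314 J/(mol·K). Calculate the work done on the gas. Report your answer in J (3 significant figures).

W ≈ 12100 J

Isothermal: W = nRT ln(V₂/V₁).
W = (4.32)(8.314)(315) × ln(5.38/15.7)
  = 11314 × -1.071
W_by_gas = -12117 J; work on gas = −W_by = 12117 J.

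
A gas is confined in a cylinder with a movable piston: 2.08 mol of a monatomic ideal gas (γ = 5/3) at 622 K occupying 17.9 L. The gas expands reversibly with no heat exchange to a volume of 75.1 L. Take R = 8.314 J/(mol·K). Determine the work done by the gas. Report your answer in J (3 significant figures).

W ≈ 9930 J

Adiabatic: TV^(γ−1) = const with γ = 5/3.
T₂ = T₁ (V₁/V₂)^(γ−1) = 622 × (17.9/75.1)^0.667 = 622 × 0.3844 = 239.1 K.
W_by = nCᵥ(T₁ − T₂) = (2.08)(12.47)(622 − 239.1) = 9932 J.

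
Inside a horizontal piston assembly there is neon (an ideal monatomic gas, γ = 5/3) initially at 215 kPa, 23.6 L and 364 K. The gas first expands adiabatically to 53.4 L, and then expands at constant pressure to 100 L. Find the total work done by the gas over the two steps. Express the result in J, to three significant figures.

Step 1 (adiabatic): W = (P₁V₁ − P₂V₂)/(γ−1) = (5074 − 2944)/0.667 = 3195 J.
After step 1: P = 55.13 kPa, V = 53.4 L, T = 211.2 K.
Step 2 (isobaric): W = PΔV = (55.13 kPa)(100 − 53.4 L) = 2569 J.
W_total = 3195 + 2569 = 5764 J.

W_total ≈ 5760 J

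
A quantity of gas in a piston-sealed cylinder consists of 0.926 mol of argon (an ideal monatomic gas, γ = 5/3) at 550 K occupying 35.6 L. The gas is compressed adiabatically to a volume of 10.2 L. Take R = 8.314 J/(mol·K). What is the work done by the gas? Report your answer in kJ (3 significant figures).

W ≈ -8.26 kJ

Adiabatic: TV^(γ−1) = const with γ = 5/3.
T₂ = T₁ (V₁/V₂)^(γ−1) = 550 × (35.6/10.2)^0.667 = 550 × 2.301 = 1266 K.
W_by = nCᵥ(T₁ − T₂) = (0.926)(12.47)(550 − 1266) = -8263 J.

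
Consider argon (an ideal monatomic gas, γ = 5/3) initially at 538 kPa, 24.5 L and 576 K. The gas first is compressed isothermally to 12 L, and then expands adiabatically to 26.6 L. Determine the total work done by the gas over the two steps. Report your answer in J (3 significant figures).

W_total ≈ -1270 J

Step 1 (isothermal): W = P₁V₁ ln(V₂/V₁) = (13181) ln(12/24.5) = -9408 J.
After step 1: P = 1098 kPa, V = 12 L, T = 576 K.
Step 2 (adiabatic): W = (P₁V₁ − P₂V₂)/(γ−1) = (13181 − 7753)/0.667 = 8142 J.
W_total = -9408 + 8142 = -1266 J.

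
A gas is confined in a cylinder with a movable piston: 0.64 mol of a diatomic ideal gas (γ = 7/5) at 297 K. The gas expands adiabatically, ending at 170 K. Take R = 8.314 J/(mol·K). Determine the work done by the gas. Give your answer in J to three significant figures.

W ≈ 1690 J

Adiabatic ⇒ Q = 0, so W_by = −ΔU = nCᵥ(T₁ − T₂).
Cᵥ = 5R/2 = 20.79 J/(mol·K).
W = (0.64)(20.79)(297 − 170) = 1689 J.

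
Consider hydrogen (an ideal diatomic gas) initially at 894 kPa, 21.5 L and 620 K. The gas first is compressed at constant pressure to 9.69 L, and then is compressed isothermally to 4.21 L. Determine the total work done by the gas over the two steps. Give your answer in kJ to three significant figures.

W_total ≈ -17.8 kJ

Step 1 (isobaric): W = PΔV = (894 kPa)(9.69 − 21.5 L) = -10558 J.
After step 1: P = 894 kPa, V = 9.69 L, T = 279.4 K.
Step 2 (isothermal): W = P₁V₁ ln(V₂/V₁) = (8663) ln(4.21/9.69) = -7222 J.
W_total = -10558 − 7222 = -17780 J.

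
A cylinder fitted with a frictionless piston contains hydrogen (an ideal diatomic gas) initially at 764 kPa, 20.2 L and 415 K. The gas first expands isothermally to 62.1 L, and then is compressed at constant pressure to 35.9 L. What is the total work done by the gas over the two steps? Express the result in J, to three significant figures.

Step 1 (isothermal): W = P₁V₁ ln(V₂/V₁) = (15433) ln(62.1/20.2) = 17332 J.
After step 1: P = 248.5 kPa, V = 62.1 L, T = 415 K.
Step 2 (isobaric): W = PΔV = (248.5 kPa)(35.9 − 62.1 L) = -6511 J.
W_total = 17332 − 6511 = 10821 J.

W_total ≈ 10800 J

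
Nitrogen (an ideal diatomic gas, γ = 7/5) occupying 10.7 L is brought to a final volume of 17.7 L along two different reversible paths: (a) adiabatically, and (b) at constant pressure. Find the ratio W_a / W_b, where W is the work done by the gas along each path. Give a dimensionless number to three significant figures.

Path (a) adiabatic: W = P₁V₁(1 − (V₁/V₂)^(γ−1))/(γ−1) → W_a/(P₁V₁) = 0.4559.
Path (b) isobaric: W = P₁(V₂ − V₁) → W_b/(P₁V₁) = 0.6542.
W_a / W_b = 0.4559 / 0.6542 = 0.6969.

W_a / W_b ≈ 0.697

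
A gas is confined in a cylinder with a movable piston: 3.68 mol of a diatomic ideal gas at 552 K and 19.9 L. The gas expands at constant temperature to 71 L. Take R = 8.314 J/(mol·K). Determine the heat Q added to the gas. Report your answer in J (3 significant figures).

Isothermal ⇒ ΔU = 0, so Q = W = nRT ln(V₂/V₁).
Q = (3.68)(8.314)(552) ln(71/19.9) = 16889 × 1.272 = 21482 J.

Q ≈ 21500 J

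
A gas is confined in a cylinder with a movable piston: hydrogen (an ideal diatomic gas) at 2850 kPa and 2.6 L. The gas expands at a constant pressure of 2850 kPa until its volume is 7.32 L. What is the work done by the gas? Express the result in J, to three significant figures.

W ≈ 13500 J

Isobaric: W = P ΔV.
W = (2850 kPa)(7.32 − 2.6 L) = (2850)(4.72) = 13452 J.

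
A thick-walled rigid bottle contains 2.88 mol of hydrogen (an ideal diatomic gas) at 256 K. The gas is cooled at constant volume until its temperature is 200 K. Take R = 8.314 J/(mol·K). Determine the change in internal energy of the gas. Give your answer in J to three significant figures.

Constant volume ⇒ W = 0, so Q = ΔU = nCᵥΔT with Cᵥ = 5R/2 = 20.79 J/(mol·K).
ΔU = (2.88)(20.79)(200 − 256) = -3352 J.

ΔU ≈ -3350 J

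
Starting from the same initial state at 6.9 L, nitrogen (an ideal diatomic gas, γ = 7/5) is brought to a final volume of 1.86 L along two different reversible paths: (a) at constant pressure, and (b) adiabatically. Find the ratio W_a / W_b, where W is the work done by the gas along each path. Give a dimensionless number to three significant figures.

W_a / W_b ≈ 0.424

Path (a) isobaric: W = P₁(V₂ − V₁) → W_a/(P₁V₁) = -0.7304.
Path (b) adiabatic: W = P₁V₁(1 − (V₁/V₂)^(γ−1))/(γ−1) → W_b/(P₁V₁) = -1.724.
W_a / W_b = -0.7304 / -1.724 = 0.4238.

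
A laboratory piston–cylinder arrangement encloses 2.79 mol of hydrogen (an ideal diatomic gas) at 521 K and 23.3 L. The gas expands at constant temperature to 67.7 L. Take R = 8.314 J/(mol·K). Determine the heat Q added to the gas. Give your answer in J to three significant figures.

Isothermal ⇒ ΔU = 0, so Q = W = nRT ln(V₂/V₁).
Q = (2.79)(8.314)(521) ln(67.7/23.3) = 12085 × 1.067 = 12890 J.

Q ≈ 12900 J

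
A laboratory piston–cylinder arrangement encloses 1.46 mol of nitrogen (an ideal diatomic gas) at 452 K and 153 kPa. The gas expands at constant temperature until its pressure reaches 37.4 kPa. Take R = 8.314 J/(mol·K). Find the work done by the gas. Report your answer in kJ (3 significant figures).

W ≈ 7.73 kJ

Isothermal process: W = nRT ln(V₂/V₁) = nRT ln(P₁/P₂).
W = (1.46)(8.314)(452) × ln(153/37.4)
  = 5487 × ln(4.091) = 5487 × 1.409
W_by_gas = 7729 J.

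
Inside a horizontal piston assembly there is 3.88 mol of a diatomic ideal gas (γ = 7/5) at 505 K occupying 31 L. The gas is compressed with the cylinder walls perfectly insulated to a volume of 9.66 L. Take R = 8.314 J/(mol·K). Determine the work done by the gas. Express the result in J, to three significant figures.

Adiabatic: TV^(γ−1) = const with γ = 7/5.
T₂ = T₁ (V₁/V₂)^(γ−1) = 505 × (31/9.66)^0.4 = 505 × 1.594 = 805.1 K.
W_by = nCᵥ(T₁ − T₂) = (3.88)(20.79)(505 − 805.1) = -24201 J.

W ≈ -24200 J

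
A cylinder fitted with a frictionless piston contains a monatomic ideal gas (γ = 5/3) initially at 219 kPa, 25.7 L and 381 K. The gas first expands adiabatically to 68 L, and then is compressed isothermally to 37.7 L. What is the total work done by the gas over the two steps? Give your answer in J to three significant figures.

W_total ≈ 2290 J

Step 1 (adiabatic): W = (P₁V₁ − P₂V₂)/(γ−1) = (5628 − 2942)/0.667 = 4029 J.
After step 1: P = 43.27 kPa, V = 68 L, T = 199.2 K.
Step 2 (isothermal): W = P₁V₁ ln(V₂/V₁) = (2942) ln(37.7/68) = -1735 J.
W_total = 4029 − 1735 = 2294 J.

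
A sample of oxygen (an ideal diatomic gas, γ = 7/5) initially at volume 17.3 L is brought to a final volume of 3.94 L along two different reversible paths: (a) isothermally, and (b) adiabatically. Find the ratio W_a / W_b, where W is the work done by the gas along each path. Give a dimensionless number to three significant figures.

W_a / W_b ≈ 0.733

Path (a) isothermal: W = P₁V₁ ln(V₂/V₁) → W_a/(P₁V₁) = -1.48.
Path (b) adiabatic: W = P₁V₁(1 − (V₁/V₂)^(γ−1))/(γ−1) → W_b/(P₁V₁) = -2.018.
W_a / W_b = -1.48 / -2.018 = 0.7331.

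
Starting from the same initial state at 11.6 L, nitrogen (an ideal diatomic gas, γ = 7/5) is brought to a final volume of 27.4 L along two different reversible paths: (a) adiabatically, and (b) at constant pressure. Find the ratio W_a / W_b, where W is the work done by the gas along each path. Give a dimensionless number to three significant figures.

Path (a) adiabatic: W = P₁V₁(1 − (V₁/V₂)^(γ−1))/(γ−1) → W_a/(P₁V₁) = 0.7274.
Path (b) isobaric: W = P₁(V₂ − V₁) → W_b/(P₁V₁) = 1.362.
W_a / W_b = 0.7274 / 1.362 = 0.534.

W_a / W_b ≈ 0.534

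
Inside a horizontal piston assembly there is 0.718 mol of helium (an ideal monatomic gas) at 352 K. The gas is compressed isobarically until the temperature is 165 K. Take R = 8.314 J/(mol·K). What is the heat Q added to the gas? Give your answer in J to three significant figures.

Q ≈ -2790 J

Isobaric: W = nRΔT = (0.718)(8.314)(-187) = -1116 J.
ΔU = nCᵥΔT with Cᵥ = 3R/2: ΔU = (0.718)(12.47)(-187) = -1674 J.
Q = ΔU + W = -1674 − 1116 = -2791 J.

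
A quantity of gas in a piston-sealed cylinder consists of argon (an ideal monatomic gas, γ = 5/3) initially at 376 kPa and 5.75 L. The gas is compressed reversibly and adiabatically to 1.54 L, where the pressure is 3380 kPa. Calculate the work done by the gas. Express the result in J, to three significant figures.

Adiabatic: W = (P₁V₁ − P₂V₂)/(γ − 1) with γ = 5/3.
P₁V₁ = 2162 J, P₂V₂ = 5205 J.
W = (2162 − 5205) / 0.6667 = -4565 J.

W ≈ -4560 J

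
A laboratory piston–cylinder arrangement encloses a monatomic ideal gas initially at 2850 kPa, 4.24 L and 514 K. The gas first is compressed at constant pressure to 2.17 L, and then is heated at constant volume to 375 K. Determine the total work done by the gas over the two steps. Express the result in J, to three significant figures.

Step 1 (isobaric): W = PΔV = (2850 kPa)(2.17 − 4.24 L) = -5900 J.
Step 2 (isochoric): W = 0 (constant volume).
W_total = -5900 + 0 = -5900 J.

W_total ≈ -5900 J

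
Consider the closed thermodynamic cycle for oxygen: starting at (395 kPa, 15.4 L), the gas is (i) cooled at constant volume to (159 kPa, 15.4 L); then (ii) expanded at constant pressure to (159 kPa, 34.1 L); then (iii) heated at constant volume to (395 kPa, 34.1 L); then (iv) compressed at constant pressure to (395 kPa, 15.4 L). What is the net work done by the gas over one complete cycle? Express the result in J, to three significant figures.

Constant-volume legs do no work.
W(ii) = (159)(34.1 − 15.4) = 2973 J; W(iv) = (395)(15.4 − 34.1) = -7387 J.
W_net = 2973 − 7387 = -4413 J (the counter-clockwise enclosed area).

W_net ≈ -4410 J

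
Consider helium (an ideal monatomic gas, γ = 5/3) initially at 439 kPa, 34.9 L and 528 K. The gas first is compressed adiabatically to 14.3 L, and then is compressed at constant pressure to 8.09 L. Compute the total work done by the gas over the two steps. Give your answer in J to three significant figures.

Step 1 (adiabatic): W = (P₁V₁ − P₂V₂)/(γ−1) = (15321 − 27773)/0.667 = -18677 J.
After step 1: P = 1942 kPa, V = 14.3 L, T = 957.1 K.
Step 2 (isobaric): W = PΔV = (1942 kPa)(8.09 − 14.3 L) = -12061 J.
W_total = -18677 − 12061 = -30738 J.

W_total ≈ -30700 J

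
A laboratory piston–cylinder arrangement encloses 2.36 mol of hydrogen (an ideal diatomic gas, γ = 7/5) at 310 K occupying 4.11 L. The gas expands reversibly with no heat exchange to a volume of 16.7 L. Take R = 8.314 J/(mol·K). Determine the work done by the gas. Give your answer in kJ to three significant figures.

Adiabatic: TV^(γ−1) = const with γ = 7/5.
T₂ = T₁ (V₁/V₂)^(γ−1) = 310 × (4.11/16.7)^0.4 = 310 × 0.5708 = 176.9 K.
W_by = nCᵥ(T₁ − T₂) = (2.36)(20.79)(310 − 176.9) = 6527 J.

W ≈ 6.53 kJ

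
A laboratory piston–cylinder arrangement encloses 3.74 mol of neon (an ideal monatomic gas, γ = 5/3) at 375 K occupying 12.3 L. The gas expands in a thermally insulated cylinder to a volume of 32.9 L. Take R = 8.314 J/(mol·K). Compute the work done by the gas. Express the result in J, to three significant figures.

Adiabatic: TV^(γ−1) = const with γ = 5/3.
T₂ = T₁ (V₁/V₂)^(γ−1) = 375 × (12.3/32.9)^0.667 = 375 × 0.519 = 194.6 K.
W_by = nCᵥ(T₁ − T₂) = (3.74)(12.47)(375 − 194.6) = 8414 J.

W ≈ 8410 J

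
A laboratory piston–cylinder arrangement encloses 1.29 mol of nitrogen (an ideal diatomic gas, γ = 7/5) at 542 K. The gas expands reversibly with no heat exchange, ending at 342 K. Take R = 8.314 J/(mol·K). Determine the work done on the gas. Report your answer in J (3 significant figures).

W ≈ -5360 J

Adiabatic ⇒ Q = 0, so W_by = −ΔU = nCᵥ(T₁ − T₂).
Cᵥ = 5R/2 = 20.79 J/(mol·K).
W = (1.29)(20.79)(542 − 342) = 5363 J.
Work on gas = −W_by = -5363 J.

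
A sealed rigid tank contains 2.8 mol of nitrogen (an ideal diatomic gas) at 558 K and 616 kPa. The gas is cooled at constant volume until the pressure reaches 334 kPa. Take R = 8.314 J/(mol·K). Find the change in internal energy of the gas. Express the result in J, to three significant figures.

Constant volume ⇒ W = 0, so Q = ΔU = nCᵥΔT with Cᵥ = 5R/2 = 20.79 J/(mol·K).
At constant V, T₂/T₁ = P₂/P₁ ⇒ ΔT = T₁(P₂/P₁ − 1) = 558·(334/616 − 1) = -255.4 K.
ΔU = (2.8)(20.79)(-255.4) = -14867 J.

ΔU ≈ -14900 J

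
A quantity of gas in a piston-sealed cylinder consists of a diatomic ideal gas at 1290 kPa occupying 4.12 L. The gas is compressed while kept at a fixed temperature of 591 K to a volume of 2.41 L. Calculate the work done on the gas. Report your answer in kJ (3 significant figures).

Isothermal: W = nRT ln(V₂/V₁) = P₁V₁ ln(V₂/V₁).
P₁V₁ = (1290 kPa)(4.12 L) = 5315 J.
W = 5315 × ln(2.41/4.12) = 5315 × -0.5362
W_by_gas = -2850 J; work on gas = −W_by = 2850 J.

W ≈ 2.85 kJ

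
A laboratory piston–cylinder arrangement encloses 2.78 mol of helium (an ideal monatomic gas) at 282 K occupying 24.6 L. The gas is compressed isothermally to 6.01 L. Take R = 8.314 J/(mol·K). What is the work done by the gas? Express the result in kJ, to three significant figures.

W ≈ -9.19 kJ

Isothermal: W = nRT ln(V₂/V₁).
W = (2.78)(8.314)(282) × ln(6.01/24.6)
  = 6518 × -1.409
W_by_gas = -9186 J.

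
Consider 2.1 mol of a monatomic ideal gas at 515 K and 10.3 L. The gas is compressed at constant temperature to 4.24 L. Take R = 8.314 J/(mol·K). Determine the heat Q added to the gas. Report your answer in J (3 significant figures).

Isothermal ⇒ ΔU = 0, so Q = W = nRT ln(V₂/V₁).
Q = (2.1)(8.314)(515) ln(4.24/10.3) = 8992 × -0.8876 = -7981 J.

Q ≈ -7980 J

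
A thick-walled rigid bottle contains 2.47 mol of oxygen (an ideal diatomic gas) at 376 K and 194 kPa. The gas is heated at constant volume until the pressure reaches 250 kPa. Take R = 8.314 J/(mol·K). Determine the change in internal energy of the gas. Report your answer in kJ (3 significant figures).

ΔU ≈ 5.57 kJ

Constant volume ⇒ W = 0, so Q = ΔU = nCᵥΔT with Cᵥ = 5R/2 = 20.79 J/(mol·K).
At constant V, T₂/T₁ = P₂/P₁ ⇒ ΔT = T₁(P₂/P₁ − 1) = 376·(250/194 − 1) = 108.5 K.
ΔU = (2.47)(20.79)(108.5) = 5572 J.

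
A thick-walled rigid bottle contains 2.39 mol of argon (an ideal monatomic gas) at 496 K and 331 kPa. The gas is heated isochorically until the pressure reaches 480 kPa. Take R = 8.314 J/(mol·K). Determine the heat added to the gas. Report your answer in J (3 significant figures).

Constant volume ⇒ W = 0, so Q = ΔU = nCᵥΔT with Cᵥ = 3R/2 = 12.47 J/(mol·K).
At constant V, T₂/T₁ = P₂/P₁ ⇒ ΔT = T₁(P₂/P₁ − 1) = 496·(480/331 − 1) = 223.3 K.
ΔU = (2.39)(12.47)(223.3) = 6655 J.

Q ≈ 6650 J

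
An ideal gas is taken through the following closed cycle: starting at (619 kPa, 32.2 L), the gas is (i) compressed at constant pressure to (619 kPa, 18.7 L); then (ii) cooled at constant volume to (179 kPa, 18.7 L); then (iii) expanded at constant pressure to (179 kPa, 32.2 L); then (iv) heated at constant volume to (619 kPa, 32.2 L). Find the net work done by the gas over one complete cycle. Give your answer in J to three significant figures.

Constant-volume legs do no work.
W(i) = (619)(18.7 − 32.2) = -8357 J; W(iii) = (179)(32.2 − 18.7) = 2417 J.
W_net = -8357 + 2417 = -5940 J (the counter-clockwise enclosed area).

W_net ≈ -5940 J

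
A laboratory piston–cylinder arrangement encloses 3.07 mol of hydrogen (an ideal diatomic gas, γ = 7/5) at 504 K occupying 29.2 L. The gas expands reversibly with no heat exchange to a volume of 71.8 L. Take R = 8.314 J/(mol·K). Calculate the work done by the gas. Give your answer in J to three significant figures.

Adiabatic: TV^(γ−1) = const with γ = 7/5.
T₂ = T₁ (V₁/V₂)^(γ−1) = 504 × (29.2/71.8)^0.4 = 504 × 0.6978 = 351.7 K.
W_by = nCᵥ(T₁ − T₂) = (3.07)(20.79)(504 − 351.7) = 9720 J.

W ≈ 9720 J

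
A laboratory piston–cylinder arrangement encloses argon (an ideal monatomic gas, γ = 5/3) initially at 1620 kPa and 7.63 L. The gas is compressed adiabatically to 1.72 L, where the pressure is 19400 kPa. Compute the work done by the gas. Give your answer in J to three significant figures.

Adiabatic: W = (P₁V₁ − P₂V₂)/(γ − 1) with γ = 5/3.
P₁V₁ = 12361 J, P₂V₂ = 33368 J.
W = (12361 − 33368) / 0.6667 = -31511 J.

W ≈ -31500 J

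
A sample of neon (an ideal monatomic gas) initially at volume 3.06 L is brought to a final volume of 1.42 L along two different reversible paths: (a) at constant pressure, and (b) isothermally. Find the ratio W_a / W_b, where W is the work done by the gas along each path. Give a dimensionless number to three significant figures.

Path (a) isobaric: W = P₁(V₂ − V₁) → W_a/(P₁V₁) = -0.5359.
Path (b) isothermal: W = P₁V₁ ln(V₂/V₁) → W_b/(P₁V₁) = -0.7678.
W_a / W_b = -0.5359 / -0.7678 = 0.6981.

W_a / W_b ≈ 0.698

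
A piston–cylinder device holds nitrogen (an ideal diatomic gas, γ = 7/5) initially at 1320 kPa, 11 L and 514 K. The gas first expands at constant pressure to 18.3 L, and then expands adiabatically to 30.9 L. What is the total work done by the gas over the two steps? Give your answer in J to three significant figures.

W_total ≈ 21100 J

Step 1 (isobaric): W = PΔV = (1320 kPa)(18.3 − 11 L) = 9636 J.
After step 1: P = 1320 kPa, V = 18.3 L, T = 855.1 K.
Step 2 (adiabatic): W = (P₁V₁ − P₂V₂)/(γ−1) = (24156 − 19589)/0.4 = 11416 J.
W_total = 9636 + 11416 = 21052 J.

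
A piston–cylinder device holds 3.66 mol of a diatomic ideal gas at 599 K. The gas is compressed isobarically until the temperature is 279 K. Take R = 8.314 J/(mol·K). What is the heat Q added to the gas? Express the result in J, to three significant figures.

Q ≈ -34100 J

Isobaric: W = nRΔT = (3.66)(8.314)(-320) = -9737 J.
ΔU = nCᵥΔT with Cᵥ = 5R/2: ΔU = (3.66)(20.79)(-320) = -24343 J.
Q = ΔU + W = -24343 − 9737 = -34081 J.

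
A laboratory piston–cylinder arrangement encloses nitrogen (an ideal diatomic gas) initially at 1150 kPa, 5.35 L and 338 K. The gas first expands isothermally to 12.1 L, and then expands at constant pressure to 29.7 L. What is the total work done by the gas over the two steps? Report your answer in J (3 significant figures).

Step 1 (isothermal): W = P₁V₁ ln(V₂/V₁) = (6152) ln(12.1/5.35) = 5021 J.
After step 1: P = 508.5 kPa, V = 12.1 L, T = 338 K.
Step 2 (isobaric): W = PΔV = (508.5 kPa)(29.7 − 12.1 L) = 8949 J.
W_total = 5021 + 8949 = 13970 J.

W_total ≈ 14000 J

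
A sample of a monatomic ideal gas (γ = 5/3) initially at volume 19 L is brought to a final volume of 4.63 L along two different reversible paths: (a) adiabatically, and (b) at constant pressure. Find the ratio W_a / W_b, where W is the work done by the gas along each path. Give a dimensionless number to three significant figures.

W_a / W_b ≈ 3.10

Path (a) adiabatic: W = P₁V₁(1 − (V₁/V₂)^(γ−1))/(γ−1) → W_a/(P₁V₁) = -2.345.
Path (b) isobaric: W = P₁(V₂ − V₁) → W_b/(P₁V₁) = -0.7563.
W_a / W_b = -2.345 / -0.7563 = 3.1.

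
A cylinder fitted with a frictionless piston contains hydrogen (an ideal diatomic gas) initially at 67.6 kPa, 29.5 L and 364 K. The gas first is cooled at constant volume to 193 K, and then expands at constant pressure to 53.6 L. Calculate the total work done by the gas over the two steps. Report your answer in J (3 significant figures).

Step 1 (isochoric): W = 0 (constant volume).
After step 1: P = 35.84 kPa (V unchanged).
Step 2 (isobaric): W = PΔV = (35.84 kPa)(53.6 − 29.5 L) = 863.8 J.
W_total = 0 + 863.8 = 863.8 J.

W_total ≈ 864 J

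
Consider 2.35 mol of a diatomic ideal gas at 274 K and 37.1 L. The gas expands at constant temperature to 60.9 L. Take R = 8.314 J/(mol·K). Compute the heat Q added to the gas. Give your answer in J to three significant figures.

Q ≈ 2650 J

Isothermal ⇒ ΔU = 0, so Q = W = nRT ln(V₂/V₁).
Q = (2.35)(8.314)(274) ln(60.9/37.1) = 5353 × 0.4956 = 2653 J.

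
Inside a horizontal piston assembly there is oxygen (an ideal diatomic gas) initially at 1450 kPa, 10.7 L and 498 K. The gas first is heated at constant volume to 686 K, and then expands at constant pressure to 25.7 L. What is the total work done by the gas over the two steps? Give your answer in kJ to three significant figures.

W_total ≈ 30.0 kJ

Step 1 (isochoric): W = 0 (constant volume).
After step 1: P = 1997 kPa (V unchanged).
Step 2 (isobaric): W = PΔV = (1997 kPa)(25.7 − 10.7 L) = 29961 J.
W_total = 0 + 29961 = 29961 J.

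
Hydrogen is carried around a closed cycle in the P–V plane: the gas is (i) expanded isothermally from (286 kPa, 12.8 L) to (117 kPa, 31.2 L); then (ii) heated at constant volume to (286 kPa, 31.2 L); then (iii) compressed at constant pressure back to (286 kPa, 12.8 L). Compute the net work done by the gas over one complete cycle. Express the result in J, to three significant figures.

Leg (i): W = PᵢVᵢ ln(V_f/Vᵢ) = (3661) ln(31.2/12.8) = 3262 J.
Leg (ii): W = 0.
Leg (iii): W = PΔV = (286)(12.8 − 31.2) = -5262 J.
W_net = 3262 − 5262 = -2001 J.

W_net ≈ -2000 J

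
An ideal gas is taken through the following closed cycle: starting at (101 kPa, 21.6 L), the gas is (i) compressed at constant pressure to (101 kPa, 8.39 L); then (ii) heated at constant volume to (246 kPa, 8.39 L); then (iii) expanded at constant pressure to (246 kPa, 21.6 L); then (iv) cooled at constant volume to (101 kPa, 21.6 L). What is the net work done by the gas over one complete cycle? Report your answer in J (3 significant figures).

W_net ≈ 1920 J

Constant-volume legs do no work.
W(i) = (101)(8.39 − 21.6) = -1334 J; W(iii) = (246)(21.6 − 8.39) = 3250 J.
W_net = -1334 + 3250 = 1915 J (the clockwise enclosed area).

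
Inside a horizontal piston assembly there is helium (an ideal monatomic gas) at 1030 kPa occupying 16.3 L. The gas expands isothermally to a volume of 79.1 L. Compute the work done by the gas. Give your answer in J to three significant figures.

W ≈ 26500 J

Isothermal: W = nRT ln(V₂/V₁) = P₁V₁ ln(V₂/V₁).
P₁V₁ = (1030 kPa)(16.3 L) = 16789 J.
W = 16789 × ln(79.1/16.3) = 16789 × 1.58
W_by_gas = 26519 J.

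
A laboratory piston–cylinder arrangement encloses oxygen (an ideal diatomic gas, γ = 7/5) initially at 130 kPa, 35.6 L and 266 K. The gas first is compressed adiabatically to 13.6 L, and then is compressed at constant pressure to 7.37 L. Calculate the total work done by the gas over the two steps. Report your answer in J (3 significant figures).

Step 1 (adiabatic): W = (P₁V₁ − P₂V₂)/(γ−1) = (4628 − 6801)/0.4 = -5432 J.
After step 1: P = 500.1 kPa, V = 13.6 L, T = 390.9 K.
Step 2 (isobaric): W = PΔV = (500.1 kPa)(7.37 − 13.6 L) = -3115 J.
W_total = -5432 − 3115 = -8547 J.

W_total ≈ -8550 J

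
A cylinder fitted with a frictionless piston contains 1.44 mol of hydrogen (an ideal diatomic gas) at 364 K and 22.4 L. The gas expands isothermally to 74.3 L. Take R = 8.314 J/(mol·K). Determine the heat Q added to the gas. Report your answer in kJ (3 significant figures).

Q ≈ 5.23 kJ

Isothermal ⇒ ΔU = 0, so Q = W = nRT ln(V₂/V₁).
Q = (1.44)(8.314)(364) ln(74.3/22.4) = 4358 × 1.199 = 5225 J.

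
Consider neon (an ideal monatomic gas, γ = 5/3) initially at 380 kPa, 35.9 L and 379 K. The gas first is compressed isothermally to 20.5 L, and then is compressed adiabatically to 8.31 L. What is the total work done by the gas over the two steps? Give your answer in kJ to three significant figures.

W_total ≈ -24.5 kJ

Step 1 (isothermal): W = P₁V₁ ln(V₂/V₁) = (13642) ln(20.5/35.9) = -7644 J.
After step 1: P = 665.5 kPa, V = 20.5 L, T = 379 K.
Step 2 (adiabatic): W = (P₁V₁ − P₂V₂)/(γ−1) = (13642 − 24907)/0.667 = -16897 J.
W_total = -7644 − 16897 = -24541 J.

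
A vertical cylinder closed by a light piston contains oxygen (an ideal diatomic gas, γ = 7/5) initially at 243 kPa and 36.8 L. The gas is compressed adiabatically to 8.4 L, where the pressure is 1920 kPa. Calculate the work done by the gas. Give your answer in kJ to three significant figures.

W ≈ -18.0 kJ

Adiabatic: W = (P₁V₁ − P₂V₂)/(γ − 1) with γ = 7/5.
P₁V₁ = 8942 J, P₂V₂ = 16128 J.
W = (8942 − 16128) / 0.4 = -17964 J.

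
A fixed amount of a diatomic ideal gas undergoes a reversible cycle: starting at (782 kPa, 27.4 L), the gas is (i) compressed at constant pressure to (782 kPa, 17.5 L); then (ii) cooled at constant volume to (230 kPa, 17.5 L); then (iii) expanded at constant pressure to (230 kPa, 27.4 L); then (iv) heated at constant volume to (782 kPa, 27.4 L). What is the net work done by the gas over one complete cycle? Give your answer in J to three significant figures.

W_net ≈ -5460 J

Constant-volume legs do no work.
W(i) = (782)(17.5 − 27.4) = -7742 J; W(iii) = (230)(27.4 − 17.5) = 2277 J.
W_net = -7742 + 2277 = -5465 J (the counter-clockwise enclosed area).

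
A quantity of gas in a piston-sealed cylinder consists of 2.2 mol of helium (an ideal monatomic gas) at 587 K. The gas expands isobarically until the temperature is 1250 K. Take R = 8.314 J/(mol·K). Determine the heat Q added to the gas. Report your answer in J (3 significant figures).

Q ≈ 30300 J

Isobaric: W = nRΔT = (2.2)(8.314)(663) = 12127 J.
ΔU = nCᵥΔT with Cᵥ = 3R/2: ΔU = (2.2)(12.47)(663) = 18190 J.
Q = ΔU + W = 18190 + 12127 = 30317 J.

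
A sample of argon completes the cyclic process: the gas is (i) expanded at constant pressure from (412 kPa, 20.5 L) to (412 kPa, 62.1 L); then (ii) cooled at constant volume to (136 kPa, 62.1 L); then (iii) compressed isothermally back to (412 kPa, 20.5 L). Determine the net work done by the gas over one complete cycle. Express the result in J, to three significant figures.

W_net ≈ 7780 J

Leg (i): W = PΔV = (412)(62.1 − 20.5) = 17139 J.
Leg (ii): W = 0.
Leg (iii): W = PᵢVᵢ ln(V_f/Vᵢ) = (8446) ln(20.5/62.1) = -9360 J.
W_net = 17139 − 9360 = 7779 J.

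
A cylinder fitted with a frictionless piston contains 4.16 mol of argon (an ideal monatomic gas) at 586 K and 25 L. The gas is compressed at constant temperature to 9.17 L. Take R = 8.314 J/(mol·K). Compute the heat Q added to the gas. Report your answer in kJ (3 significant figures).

Q ≈ -20.3 kJ

Isothermal ⇒ ΔU = 0, so Q = W = nRT ln(V₂/V₁).
Q = (4.16)(8.314)(586) ln(9.17/25) = 20268 × -1.003 = -20327 J.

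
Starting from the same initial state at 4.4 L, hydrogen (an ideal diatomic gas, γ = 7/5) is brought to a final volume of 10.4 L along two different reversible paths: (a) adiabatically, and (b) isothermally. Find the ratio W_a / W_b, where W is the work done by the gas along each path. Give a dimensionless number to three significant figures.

W_a / W_b ≈ 0.846

Path (a) adiabatic: W = P₁V₁(1 − (V₁/V₂)^(γ−1))/(γ−1) → W_a/(P₁V₁) = 0.7278.
Path (b) isothermal: W = P₁V₁ ln(V₂/V₁) → W_b/(P₁V₁) = 0.8602.
W_a / W_b = 0.7278 / 0.8602 = 0.8461.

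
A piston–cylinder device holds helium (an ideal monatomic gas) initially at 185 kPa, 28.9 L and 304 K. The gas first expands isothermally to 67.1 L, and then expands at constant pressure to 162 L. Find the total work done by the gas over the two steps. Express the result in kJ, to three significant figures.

Step 1 (isothermal): W = P₁V₁ ln(V₂/V₁) = (5346) ln(67.1/28.9) = 4504 J.
After step 1: P = 79.68 kPa, V = 67.1 L, T = 304 K.
Step 2 (isobaric): W = PΔV = (79.68 kPa)(162 − 67.1 L) = 7562 J.
W_total = 4504 + 7562 = 12065 J.

W_total ≈ 12.1 kJ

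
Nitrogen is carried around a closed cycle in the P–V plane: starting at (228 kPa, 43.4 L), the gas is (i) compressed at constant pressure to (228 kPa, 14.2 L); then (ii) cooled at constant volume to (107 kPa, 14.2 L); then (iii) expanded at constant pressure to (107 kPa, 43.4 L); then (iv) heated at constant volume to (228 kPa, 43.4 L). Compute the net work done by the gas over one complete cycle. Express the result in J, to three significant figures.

W_net ≈ -3530 J

Constant-volume legs do no work.
W(i) = (228)(14.2 − 43.4) = -6658 J; W(iii) = (107)(43.4 − 14.2) = 3124 J.
W_net = -6658 + 3124 = -3533 J (the counter-clockwise enclosed area).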